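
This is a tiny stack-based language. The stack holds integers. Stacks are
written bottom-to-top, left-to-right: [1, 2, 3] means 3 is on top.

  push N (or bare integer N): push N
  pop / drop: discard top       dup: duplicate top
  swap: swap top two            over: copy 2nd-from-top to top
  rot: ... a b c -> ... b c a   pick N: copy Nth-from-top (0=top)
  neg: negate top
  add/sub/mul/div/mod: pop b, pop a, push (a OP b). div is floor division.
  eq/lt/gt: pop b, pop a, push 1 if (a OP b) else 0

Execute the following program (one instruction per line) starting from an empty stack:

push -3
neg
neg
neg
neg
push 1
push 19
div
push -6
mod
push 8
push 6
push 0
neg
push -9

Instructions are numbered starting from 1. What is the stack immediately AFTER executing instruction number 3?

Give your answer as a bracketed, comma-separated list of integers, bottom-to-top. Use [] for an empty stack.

Answer: [-3]

Derivation:
Step 1 ('push -3'): [-3]
Step 2 ('neg'): [3]
Step 3 ('neg'): [-3]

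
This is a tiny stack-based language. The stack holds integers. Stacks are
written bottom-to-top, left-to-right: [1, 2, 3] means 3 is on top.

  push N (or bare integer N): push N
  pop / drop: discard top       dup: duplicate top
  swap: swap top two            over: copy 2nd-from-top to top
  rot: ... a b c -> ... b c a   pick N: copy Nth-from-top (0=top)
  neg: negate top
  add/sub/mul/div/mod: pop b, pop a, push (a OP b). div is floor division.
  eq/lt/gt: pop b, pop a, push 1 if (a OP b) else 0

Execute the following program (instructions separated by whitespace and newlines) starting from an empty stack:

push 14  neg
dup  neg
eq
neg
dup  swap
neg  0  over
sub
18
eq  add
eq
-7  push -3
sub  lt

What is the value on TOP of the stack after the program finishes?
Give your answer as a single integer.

Answer: 0

Derivation:
After 'push 14': [14]
After 'neg': [-14]
After 'dup': [-14, -14]
After 'neg': [-14, 14]
After 'eq': [0]
After 'neg': [0]
After 'dup': [0, 0]
After 'swap': [0, 0]
After 'neg': [0, 0]
After 'push 0': [0, 0, 0]
After 'over': [0, 0, 0, 0]
After 'sub': [0, 0, 0]
After 'push 18': [0, 0, 0, 18]
After 'eq': [0, 0, 0]
After 'add': [0, 0]
After 'eq': [1]
After 'push -7': [1, -7]
After 'push -3': [1, -7, -3]
After 'sub': [1, -4]
After 'lt': [0]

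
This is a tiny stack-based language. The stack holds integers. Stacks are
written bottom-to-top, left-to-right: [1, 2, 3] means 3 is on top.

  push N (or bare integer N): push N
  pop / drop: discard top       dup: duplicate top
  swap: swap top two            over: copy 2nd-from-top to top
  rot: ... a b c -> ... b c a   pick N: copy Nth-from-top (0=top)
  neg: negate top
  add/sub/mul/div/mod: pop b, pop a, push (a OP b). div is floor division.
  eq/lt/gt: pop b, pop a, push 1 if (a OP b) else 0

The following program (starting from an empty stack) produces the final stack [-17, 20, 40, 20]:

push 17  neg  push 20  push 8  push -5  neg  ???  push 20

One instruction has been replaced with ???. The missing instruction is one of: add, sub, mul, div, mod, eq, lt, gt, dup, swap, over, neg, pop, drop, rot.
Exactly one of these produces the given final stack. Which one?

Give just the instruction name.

Answer: mul

Derivation:
Stack before ???: [-17, 20, 8, 5]
Stack after ???:  [-17, 20, 40]
The instruction that transforms [-17, 20, 8, 5] -> [-17, 20, 40] is: mul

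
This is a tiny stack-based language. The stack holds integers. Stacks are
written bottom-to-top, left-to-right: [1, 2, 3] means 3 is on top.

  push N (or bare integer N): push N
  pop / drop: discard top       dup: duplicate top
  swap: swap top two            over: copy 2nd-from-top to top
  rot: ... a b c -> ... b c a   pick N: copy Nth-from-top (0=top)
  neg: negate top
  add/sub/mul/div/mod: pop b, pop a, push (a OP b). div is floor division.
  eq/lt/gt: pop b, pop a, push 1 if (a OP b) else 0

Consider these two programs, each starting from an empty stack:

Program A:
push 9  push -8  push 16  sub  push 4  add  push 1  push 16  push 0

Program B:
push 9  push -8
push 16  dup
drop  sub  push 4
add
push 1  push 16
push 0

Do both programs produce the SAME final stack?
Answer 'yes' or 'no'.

Program A trace:
  After 'push 9': [9]
  After 'push -8': [9, -8]
  After 'push 16': [9, -8, 16]
  After 'sub': [9, -24]
  After 'push 4': [9, -24, 4]
  After 'add': [9, -20]
  After 'push 1': [9, -20, 1]
  After 'push 16': [9, -20, 1, 16]
  After 'push 0': [9, -20, 1, 16, 0]
Program A final stack: [9, -20, 1, 16, 0]

Program B trace:
  After 'push 9': [9]
  After 'push -8': [9, -8]
  After 'push 16': [9, -8, 16]
  After 'dup': [9, -8, 16, 16]
  After 'drop': [9, -8, 16]
  After 'sub': [9, -24]
  After 'push 4': [9, -24, 4]
  After 'add': [9, -20]
  After 'push 1': [9, -20, 1]
  After 'push 16': [9, -20, 1, 16]
  After 'push 0': [9, -20, 1, 16, 0]
Program B final stack: [9, -20, 1, 16, 0]
Same: yes

Answer: yes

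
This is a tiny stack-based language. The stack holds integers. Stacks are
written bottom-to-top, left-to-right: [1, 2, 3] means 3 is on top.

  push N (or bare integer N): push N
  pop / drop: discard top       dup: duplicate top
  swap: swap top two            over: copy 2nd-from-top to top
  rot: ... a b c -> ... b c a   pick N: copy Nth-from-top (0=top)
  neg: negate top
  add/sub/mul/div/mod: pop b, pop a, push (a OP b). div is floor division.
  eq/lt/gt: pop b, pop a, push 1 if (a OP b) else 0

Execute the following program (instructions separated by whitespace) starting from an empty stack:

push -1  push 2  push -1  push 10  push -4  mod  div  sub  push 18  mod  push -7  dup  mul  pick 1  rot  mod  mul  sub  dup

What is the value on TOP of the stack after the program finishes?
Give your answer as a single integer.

Answer: -1

Derivation:
After 'push -1': [-1]
After 'push 2': [-1, 2]
After 'push -1': [-1, 2, -1]
After 'push 10': [-1, 2, -1, 10]
After 'push -4': [-1, 2, -1, 10, -4]
After 'mod': [-1, 2, -1, -2]
After 'div': [-1, 2, 0]
After 'sub': [-1, 2]
After 'push 18': [-1, 2, 18]
After 'mod': [-1, 2]
After 'push -7': [-1, 2, -7]
After 'dup': [-1, 2, -7, -7]
After 'mul': [-1, 2, 49]
After 'pick 1': [-1, 2, 49, 2]
After 'rot': [-1, 49, 2, 2]
After 'mod': [-1, 49, 0]
After 'mul': [-1, 0]
After 'sub': [-1]
After 'dup': [-1, -1]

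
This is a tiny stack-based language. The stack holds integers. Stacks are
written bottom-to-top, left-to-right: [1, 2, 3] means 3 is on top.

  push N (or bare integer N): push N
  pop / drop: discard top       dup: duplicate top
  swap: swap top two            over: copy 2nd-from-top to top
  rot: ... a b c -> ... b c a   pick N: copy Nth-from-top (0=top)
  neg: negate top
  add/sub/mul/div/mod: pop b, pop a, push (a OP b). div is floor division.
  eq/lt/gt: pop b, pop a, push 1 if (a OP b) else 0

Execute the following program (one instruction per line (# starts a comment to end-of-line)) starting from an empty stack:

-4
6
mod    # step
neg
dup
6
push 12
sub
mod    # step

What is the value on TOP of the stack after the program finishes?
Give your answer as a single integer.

After 'push -4': [-4]
After 'push 6': [-4, 6]
After 'mod': [2]
After 'neg': [-2]
After 'dup': [-2, -2]
After 'push 6': [-2, -2, 6]
After 'push 12': [-2, -2, 6, 12]
After 'sub': [-2, -2, -6]
After 'mod': [-2, -2]

Answer: -2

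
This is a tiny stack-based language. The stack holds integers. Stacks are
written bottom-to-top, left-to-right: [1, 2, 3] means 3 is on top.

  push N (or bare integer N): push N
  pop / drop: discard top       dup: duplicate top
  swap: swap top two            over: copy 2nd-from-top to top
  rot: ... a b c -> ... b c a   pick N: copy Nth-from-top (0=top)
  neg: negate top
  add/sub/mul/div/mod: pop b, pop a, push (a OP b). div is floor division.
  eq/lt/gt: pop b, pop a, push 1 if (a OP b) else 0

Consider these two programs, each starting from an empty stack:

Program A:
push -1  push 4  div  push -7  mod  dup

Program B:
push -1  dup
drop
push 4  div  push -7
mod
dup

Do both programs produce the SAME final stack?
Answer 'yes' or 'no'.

Answer: yes

Derivation:
Program A trace:
  After 'push -1': [-1]
  After 'push 4': [-1, 4]
  After 'div': [-1]
  After 'push -7': [-1, -7]
  After 'mod': [-1]
  After 'dup': [-1, -1]
Program A final stack: [-1, -1]

Program B trace:
  After 'push -1': [-1]
  After 'dup': [-1, -1]
  After 'drop': [-1]
  After 'push 4': [-1, 4]
  After 'div': [-1]
  After 'push -7': [-1, -7]
  After 'mod': [-1]
  After 'dup': [-1, -1]
Program B final stack: [-1, -1]
Same: yes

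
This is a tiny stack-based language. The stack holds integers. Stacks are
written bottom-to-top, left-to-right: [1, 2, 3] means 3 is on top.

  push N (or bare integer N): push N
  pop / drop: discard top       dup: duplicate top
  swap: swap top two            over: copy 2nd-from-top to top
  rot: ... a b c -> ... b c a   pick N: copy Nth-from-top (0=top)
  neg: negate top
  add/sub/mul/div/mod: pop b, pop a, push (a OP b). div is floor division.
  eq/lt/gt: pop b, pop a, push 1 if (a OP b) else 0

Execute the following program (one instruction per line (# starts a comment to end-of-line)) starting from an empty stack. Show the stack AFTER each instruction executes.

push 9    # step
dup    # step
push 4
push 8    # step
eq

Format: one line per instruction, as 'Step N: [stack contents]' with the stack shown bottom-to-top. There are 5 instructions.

Step 1: [9]
Step 2: [9, 9]
Step 3: [9, 9, 4]
Step 4: [9, 9, 4, 8]
Step 5: [9, 9, 0]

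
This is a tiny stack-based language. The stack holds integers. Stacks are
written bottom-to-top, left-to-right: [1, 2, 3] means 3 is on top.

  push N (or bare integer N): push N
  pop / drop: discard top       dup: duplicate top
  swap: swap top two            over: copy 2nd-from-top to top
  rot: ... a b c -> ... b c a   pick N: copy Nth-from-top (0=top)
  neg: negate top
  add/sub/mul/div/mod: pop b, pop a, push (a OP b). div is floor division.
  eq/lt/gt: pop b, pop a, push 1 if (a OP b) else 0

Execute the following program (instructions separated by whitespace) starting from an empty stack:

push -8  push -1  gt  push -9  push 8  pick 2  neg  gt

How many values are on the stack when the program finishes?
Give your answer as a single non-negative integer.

Answer: 3

Derivation:
After 'push -8': stack = [-8] (depth 1)
After 'push -1': stack = [-8, -1] (depth 2)
After 'gt': stack = [0] (depth 1)
After 'push -9': stack = [0, -9] (depth 2)
After 'push 8': stack = [0, -9, 8] (depth 3)
After 'pick 2': stack = [0, -9, 8, 0] (depth 4)
After 'neg': stack = [0, -9, 8, 0] (depth 4)
After 'gt': stack = [0, -9, 1] (depth 3)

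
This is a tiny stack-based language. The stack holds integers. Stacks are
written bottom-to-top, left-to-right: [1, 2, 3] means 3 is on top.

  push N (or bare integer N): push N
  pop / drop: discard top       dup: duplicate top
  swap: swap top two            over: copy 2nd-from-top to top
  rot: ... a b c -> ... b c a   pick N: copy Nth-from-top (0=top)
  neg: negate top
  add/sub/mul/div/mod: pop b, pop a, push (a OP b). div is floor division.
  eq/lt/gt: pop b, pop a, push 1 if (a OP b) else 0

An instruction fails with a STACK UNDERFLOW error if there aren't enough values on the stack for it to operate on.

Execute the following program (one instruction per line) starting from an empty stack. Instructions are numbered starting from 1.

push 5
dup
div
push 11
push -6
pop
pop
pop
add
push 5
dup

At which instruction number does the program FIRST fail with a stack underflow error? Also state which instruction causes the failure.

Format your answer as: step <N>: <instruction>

Answer: step 9: add

Derivation:
Step 1 ('push 5'): stack = [5], depth = 1
Step 2 ('dup'): stack = [5, 5], depth = 2
Step 3 ('div'): stack = [1], depth = 1
Step 4 ('push 11'): stack = [1, 11], depth = 2
Step 5 ('push -6'): stack = [1, 11, -6], depth = 3
Step 6 ('pop'): stack = [1, 11], depth = 2
Step 7 ('pop'): stack = [1], depth = 1
Step 8 ('pop'): stack = [], depth = 0
Step 9 ('add'): needs 2 value(s) but depth is 0 — STACK UNDERFLOW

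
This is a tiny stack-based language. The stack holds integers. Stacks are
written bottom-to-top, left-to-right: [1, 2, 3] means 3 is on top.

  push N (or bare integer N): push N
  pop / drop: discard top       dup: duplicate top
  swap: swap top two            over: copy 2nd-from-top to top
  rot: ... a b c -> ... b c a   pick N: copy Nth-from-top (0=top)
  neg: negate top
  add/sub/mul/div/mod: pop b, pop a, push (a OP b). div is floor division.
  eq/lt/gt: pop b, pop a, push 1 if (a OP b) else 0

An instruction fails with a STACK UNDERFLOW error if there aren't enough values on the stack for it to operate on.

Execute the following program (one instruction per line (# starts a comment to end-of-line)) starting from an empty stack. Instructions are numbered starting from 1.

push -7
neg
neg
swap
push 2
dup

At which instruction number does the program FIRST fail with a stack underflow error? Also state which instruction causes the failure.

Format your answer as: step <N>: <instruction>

Step 1 ('push -7'): stack = [-7], depth = 1
Step 2 ('neg'): stack = [7], depth = 1
Step 3 ('neg'): stack = [-7], depth = 1
Step 4 ('swap'): needs 2 value(s) but depth is 1 — STACK UNDERFLOW

Answer: step 4: swap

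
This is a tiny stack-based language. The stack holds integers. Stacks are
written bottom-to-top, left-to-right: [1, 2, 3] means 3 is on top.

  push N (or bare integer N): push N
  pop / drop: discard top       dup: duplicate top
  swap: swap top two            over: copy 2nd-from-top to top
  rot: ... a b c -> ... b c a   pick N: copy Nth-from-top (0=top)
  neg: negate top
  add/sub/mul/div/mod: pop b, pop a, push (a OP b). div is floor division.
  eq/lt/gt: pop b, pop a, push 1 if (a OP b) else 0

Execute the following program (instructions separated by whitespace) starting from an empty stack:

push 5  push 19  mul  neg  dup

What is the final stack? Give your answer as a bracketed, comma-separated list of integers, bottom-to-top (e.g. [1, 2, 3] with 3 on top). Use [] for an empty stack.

After 'push 5': [5]
After 'push 19': [5, 19]
After 'mul': [95]
After 'neg': [-95]
After 'dup': [-95, -95]

Answer: [-95, -95]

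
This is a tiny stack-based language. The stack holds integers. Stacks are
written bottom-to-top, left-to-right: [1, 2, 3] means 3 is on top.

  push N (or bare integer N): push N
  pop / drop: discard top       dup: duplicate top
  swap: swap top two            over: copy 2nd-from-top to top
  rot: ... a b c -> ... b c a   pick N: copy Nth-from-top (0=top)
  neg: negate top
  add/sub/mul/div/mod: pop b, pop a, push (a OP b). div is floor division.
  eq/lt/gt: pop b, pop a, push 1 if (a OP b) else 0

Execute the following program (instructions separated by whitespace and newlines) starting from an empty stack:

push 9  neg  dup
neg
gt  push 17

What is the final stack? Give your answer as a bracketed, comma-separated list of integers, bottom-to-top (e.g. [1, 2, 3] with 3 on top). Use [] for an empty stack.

Answer: [0, 17]

Derivation:
After 'push 9': [9]
After 'neg': [-9]
After 'dup': [-9, -9]
After 'neg': [-9, 9]
After 'gt': [0]
After 'push 17': [0, 17]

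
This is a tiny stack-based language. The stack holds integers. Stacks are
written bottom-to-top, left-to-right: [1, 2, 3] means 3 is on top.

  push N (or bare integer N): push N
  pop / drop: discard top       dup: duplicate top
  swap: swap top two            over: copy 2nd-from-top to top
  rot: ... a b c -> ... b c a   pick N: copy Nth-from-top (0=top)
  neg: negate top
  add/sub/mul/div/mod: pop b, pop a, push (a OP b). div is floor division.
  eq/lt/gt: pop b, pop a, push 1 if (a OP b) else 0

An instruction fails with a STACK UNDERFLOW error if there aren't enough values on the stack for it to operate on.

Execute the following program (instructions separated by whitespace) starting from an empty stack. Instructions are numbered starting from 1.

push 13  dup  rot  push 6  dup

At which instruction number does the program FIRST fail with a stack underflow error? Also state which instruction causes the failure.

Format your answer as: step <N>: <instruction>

Step 1 ('push 13'): stack = [13], depth = 1
Step 2 ('dup'): stack = [13, 13], depth = 2
Step 3 ('rot'): needs 3 value(s) but depth is 2 — STACK UNDERFLOW

Answer: step 3: rot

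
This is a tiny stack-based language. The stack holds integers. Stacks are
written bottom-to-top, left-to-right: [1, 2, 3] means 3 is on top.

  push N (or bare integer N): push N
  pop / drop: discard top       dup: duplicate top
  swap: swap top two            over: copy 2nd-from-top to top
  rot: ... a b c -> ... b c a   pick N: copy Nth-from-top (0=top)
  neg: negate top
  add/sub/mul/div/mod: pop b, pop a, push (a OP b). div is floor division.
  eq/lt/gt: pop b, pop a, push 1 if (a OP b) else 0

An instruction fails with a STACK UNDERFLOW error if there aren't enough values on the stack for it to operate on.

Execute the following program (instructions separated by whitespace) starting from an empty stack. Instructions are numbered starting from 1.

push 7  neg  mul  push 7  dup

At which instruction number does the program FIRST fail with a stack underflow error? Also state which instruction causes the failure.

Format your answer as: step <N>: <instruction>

Answer: step 3: mul

Derivation:
Step 1 ('push 7'): stack = [7], depth = 1
Step 2 ('neg'): stack = [-7], depth = 1
Step 3 ('mul'): needs 2 value(s) but depth is 1 — STACK UNDERFLOW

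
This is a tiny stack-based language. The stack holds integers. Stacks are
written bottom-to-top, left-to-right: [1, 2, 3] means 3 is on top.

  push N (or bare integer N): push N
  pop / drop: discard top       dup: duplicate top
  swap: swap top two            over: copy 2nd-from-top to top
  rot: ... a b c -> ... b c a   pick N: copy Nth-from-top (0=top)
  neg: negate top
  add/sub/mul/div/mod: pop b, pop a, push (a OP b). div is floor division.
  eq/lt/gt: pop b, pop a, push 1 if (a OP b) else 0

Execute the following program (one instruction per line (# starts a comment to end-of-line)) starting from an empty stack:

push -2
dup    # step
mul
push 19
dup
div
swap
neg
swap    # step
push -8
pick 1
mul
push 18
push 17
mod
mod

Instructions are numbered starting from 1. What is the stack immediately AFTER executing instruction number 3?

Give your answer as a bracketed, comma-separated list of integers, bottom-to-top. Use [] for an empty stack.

Step 1 ('push -2'): [-2]
Step 2 ('dup'): [-2, -2]
Step 3 ('mul'): [4]

Answer: [4]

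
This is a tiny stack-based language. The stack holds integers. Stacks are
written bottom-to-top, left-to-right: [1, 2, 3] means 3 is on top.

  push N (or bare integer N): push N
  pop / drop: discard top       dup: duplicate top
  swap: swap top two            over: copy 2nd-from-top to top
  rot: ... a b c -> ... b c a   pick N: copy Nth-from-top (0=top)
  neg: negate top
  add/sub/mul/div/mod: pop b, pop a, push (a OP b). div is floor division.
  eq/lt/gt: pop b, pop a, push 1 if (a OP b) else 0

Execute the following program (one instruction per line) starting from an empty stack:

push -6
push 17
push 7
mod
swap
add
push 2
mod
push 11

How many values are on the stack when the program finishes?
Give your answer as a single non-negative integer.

After 'push -6': stack = [-6] (depth 1)
After 'push 17': stack = [-6, 17] (depth 2)
After 'push 7': stack = [-6, 17, 7] (depth 3)
After 'mod': stack = [-6, 3] (depth 2)
After 'swap': stack = [3, -6] (depth 2)
After 'add': stack = [-3] (depth 1)
After 'push 2': stack = [-3, 2] (depth 2)
After 'mod': stack = [1] (depth 1)
After 'push 11': stack = [1, 11] (depth 2)

Answer: 2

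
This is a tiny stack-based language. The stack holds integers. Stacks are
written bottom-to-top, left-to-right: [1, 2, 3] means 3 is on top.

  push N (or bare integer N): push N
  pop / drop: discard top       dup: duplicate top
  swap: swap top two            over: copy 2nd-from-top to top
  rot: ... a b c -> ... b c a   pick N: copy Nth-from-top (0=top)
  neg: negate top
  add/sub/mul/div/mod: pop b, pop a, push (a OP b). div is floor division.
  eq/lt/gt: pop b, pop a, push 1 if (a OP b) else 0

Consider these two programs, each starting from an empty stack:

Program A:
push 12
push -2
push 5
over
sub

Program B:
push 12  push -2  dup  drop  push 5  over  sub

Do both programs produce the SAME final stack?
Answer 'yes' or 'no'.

Program A trace:
  After 'push 12': [12]
  After 'push -2': [12, -2]
  After 'push 5': [12, -2, 5]
  After 'over': [12, -2, 5, -2]
  After 'sub': [12, -2, 7]
Program A final stack: [12, -2, 7]

Program B trace:
  After 'push 12': [12]
  After 'push -2': [12, -2]
  After 'dup': [12, -2, -2]
  After 'drop': [12, -2]
  After 'push 5': [12, -2, 5]
  After 'over': [12, -2, 5, -2]
  After 'sub': [12, -2, 7]
Program B final stack: [12, -2, 7]
Same: yes

Answer: yes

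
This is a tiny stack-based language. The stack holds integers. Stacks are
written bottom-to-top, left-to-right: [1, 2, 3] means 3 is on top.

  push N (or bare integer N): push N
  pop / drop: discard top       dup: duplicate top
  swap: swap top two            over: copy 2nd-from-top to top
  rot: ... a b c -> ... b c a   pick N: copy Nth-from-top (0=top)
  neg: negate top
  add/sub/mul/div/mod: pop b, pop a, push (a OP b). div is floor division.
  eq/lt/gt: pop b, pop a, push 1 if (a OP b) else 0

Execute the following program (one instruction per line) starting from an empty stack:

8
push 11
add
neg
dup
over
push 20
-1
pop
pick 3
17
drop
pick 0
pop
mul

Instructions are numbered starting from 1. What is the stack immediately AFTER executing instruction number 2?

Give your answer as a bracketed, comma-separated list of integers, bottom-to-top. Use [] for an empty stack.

Step 1 ('8'): [8]
Step 2 ('push 11'): [8, 11]

Answer: [8, 11]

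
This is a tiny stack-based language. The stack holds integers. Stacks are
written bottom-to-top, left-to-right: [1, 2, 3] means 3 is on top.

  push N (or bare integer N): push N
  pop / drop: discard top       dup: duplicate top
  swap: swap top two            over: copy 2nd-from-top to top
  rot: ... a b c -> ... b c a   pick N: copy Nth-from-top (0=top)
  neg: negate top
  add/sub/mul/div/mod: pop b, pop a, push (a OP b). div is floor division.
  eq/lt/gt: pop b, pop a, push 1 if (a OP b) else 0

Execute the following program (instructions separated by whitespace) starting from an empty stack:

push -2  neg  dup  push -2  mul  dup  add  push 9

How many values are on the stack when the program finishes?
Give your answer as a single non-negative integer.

Answer: 3

Derivation:
After 'push -2': stack = [-2] (depth 1)
After 'neg': stack = [2] (depth 1)
After 'dup': stack = [2, 2] (depth 2)
After 'push -2': stack = [2, 2, -2] (depth 3)
After 'mul': stack = [2, -4] (depth 2)
After 'dup': stack = [2, -4, -4] (depth 3)
After 'add': stack = [2, -8] (depth 2)
After 'push 9': stack = [2, -8, 9] (depth 3)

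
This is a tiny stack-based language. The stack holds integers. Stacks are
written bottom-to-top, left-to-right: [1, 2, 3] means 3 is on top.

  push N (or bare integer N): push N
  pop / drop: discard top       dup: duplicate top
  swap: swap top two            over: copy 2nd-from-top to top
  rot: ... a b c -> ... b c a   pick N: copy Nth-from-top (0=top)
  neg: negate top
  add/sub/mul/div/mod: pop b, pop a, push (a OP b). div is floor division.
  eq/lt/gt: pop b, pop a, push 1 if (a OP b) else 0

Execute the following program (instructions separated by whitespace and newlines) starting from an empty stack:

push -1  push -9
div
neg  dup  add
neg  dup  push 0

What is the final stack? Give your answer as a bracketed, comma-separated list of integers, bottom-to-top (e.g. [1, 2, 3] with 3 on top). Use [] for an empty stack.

After 'push -1': [-1]
After 'push -9': [-1, -9]
After 'div': [0]
After 'neg': [0]
After 'dup': [0, 0]
After 'add': [0]
After 'neg': [0]
After 'dup': [0, 0]
After 'push 0': [0, 0, 0]

Answer: [0, 0, 0]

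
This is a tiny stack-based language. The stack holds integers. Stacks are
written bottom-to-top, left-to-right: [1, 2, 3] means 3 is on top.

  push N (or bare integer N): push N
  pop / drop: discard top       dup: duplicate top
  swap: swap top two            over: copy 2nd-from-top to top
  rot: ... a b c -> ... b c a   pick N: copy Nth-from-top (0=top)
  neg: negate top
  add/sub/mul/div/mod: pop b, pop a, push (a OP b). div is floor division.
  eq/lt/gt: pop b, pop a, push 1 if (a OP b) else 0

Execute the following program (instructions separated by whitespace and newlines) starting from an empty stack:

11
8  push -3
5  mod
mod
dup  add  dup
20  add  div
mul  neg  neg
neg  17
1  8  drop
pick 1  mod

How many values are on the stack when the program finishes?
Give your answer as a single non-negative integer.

After 'push 11': stack = [11] (depth 1)
After 'push 8': stack = [11, 8] (depth 2)
After 'push -3': stack = [11, 8, -3] (depth 3)
After 'push 5': stack = [11, 8, -3, 5] (depth 4)
After 'mod': stack = [11, 8, 2] (depth 3)
After 'mod': stack = [11, 0] (depth 2)
After 'dup': stack = [11, 0, 0] (depth 3)
After 'add': stack = [11, 0] (depth 2)
After 'dup': stack = [11, 0, 0] (depth 3)
After 'push 20': stack = [11, 0, 0, 20] (depth 4)
  ...
After 'mul': stack = [0] (depth 1)
After 'neg': stack = [0] (depth 1)
After 'neg': stack = [0] (depth 1)
After 'neg': stack = [0] (depth 1)
After 'push 17': stack = [0, 17] (depth 2)
After 'push 1': stack = [0, 17, 1] (depth 3)
After 'push 8': stack = [0, 17, 1, 8] (depth 4)
After 'drop': stack = [0, 17, 1] (depth 3)
After 'pick 1': stack = [0, 17, 1, 17] (depth 4)
After 'mod': stack = [0, 17, 1] (depth 3)

Answer: 3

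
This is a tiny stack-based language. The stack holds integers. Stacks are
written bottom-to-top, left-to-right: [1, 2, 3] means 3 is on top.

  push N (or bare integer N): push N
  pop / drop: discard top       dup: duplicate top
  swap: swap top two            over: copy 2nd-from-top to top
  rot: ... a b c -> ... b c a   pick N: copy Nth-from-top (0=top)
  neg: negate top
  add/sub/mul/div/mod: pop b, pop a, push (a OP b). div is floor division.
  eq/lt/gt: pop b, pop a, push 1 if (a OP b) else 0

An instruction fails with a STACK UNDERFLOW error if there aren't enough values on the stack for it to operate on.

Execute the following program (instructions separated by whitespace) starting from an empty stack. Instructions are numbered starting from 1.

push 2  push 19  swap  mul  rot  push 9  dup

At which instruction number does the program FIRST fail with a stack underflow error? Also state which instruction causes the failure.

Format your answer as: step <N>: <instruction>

Answer: step 5: rot

Derivation:
Step 1 ('push 2'): stack = [2], depth = 1
Step 2 ('push 19'): stack = [2, 19], depth = 2
Step 3 ('swap'): stack = [19, 2], depth = 2
Step 4 ('mul'): stack = [38], depth = 1
Step 5 ('rot'): needs 3 value(s) but depth is 1 — STACK UNDERFLOW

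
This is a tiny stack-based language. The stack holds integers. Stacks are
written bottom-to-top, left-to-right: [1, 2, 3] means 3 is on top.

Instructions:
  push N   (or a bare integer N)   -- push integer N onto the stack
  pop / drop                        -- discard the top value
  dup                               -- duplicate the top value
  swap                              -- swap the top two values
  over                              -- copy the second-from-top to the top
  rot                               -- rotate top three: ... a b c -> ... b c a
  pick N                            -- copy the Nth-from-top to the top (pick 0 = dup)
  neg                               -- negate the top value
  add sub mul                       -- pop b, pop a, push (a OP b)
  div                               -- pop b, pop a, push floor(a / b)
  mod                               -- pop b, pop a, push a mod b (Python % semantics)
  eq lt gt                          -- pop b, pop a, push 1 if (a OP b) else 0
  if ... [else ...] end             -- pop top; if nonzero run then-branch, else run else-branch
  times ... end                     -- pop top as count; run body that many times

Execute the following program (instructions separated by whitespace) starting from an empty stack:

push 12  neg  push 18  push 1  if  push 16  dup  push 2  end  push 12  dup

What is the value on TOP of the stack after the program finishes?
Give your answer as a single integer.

Answer: 12

Derivation:
After 'push 12': [12]
After 'neg': [-12]
After 'push 18': [-12, 18]
After 'push 1': [-12, 18, 1]
After 'if': [-12, 18]
After 'push 16': [-12, 18, 16]
After 'dup': [-12, 18, 16, 16]
After 'push 2': [-12, 18, 16, 16, 2]
After 'push 12': [-12, 18, 16, 16, 2, 12]
After 'dup': [-12, 18, 16, 16, 2, 12, 12]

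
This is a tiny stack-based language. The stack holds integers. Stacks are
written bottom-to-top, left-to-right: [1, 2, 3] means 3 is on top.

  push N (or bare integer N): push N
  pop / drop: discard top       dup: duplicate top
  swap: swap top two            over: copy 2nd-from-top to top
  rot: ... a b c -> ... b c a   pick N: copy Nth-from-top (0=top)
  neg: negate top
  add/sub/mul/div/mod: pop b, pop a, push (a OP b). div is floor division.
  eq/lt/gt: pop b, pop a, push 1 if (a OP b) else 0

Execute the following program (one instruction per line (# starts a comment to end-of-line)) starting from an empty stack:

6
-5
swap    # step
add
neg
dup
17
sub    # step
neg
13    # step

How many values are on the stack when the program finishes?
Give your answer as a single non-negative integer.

Answer: 3

Derivation:
After 'push 6': stack = [6] (depth 1)
After 'push -5': stack = [6, -5] (depth 2)
After 'swap': stack = [-5, 6] (depth 2)
After 'add': stack = [1] (depth 1)
After 'neg': stack = [-1] (depth 1)
After 'dup': stack = [-1, -1] (depth 2)
After 'push 17': stack = [-1, -1, 17] (depth 3)
After 'sub': stack = [-1, -18] (depth 2)
After 'neg': stack = [-1, 18] (depth 2)
After 'push 13': stack = [-1, 18, 13] (depth 3)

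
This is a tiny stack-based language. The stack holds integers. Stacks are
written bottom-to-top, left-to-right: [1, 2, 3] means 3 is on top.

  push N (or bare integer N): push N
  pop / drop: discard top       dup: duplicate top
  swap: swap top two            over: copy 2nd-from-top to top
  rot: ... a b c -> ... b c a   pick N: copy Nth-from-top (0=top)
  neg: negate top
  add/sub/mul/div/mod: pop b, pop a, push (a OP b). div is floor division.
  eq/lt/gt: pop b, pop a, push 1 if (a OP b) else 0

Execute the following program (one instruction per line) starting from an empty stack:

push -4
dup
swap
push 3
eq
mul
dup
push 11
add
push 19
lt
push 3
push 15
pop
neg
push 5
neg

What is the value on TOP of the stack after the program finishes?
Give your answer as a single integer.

After 'push -4': [-4]
After 'dup': [-4, -4]
After 'swap': [-4, -4]
After 'push 3': [-4, -4, 3]
After 'eq': [-4, 0]
After 'mul': [0]
After 'dup': [0, 0]
After 'push 11': [0, 0, 11]
After 'add': [0, 11]
After 'push 19': [0, 11, 19]
After 'lt': [0, 1]
After 'push 3': [0, 1, 3]
After 'push 15': [0, 1, 3, 15]
After 'pop': [0, 1, 3]
After 'neg': [0, 1, -3]
After 'push 5': [0, 1, -3, 5]
After 'neg': [0, 1, -3, -5]

Answer: -5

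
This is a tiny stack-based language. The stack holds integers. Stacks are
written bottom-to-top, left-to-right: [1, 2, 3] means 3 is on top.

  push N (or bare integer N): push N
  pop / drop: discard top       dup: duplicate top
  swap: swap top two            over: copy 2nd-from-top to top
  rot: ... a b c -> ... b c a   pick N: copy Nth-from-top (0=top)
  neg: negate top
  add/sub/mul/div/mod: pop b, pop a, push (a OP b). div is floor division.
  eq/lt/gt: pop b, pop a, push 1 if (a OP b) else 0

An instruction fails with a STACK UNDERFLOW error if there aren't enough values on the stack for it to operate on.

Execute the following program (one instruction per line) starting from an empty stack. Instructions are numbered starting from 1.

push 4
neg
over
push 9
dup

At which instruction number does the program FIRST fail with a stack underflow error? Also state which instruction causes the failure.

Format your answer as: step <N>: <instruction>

Step 1 ('push 4'): stack = [4], depth = 1
Step 2 ('neg'): stack = [-4], depth = 1
Step 3 ('over'): needs 2 value(s) but depth is 1 — STACK UNDERFLOW

Answer: step 3: over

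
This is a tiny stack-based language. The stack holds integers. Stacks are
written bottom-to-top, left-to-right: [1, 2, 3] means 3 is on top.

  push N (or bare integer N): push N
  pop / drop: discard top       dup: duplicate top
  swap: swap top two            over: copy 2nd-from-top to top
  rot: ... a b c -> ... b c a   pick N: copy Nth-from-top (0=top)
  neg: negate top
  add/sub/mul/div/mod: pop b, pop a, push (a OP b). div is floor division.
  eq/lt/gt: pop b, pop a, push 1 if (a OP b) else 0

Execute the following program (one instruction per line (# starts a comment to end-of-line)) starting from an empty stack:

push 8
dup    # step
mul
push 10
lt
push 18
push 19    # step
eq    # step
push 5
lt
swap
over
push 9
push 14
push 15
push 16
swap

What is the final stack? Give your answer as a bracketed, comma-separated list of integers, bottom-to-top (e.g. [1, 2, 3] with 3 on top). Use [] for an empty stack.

After 'push 8': [8]
After 'dup': [8, 8]
After 'mul': [64]
After 'push 10': [64, 10]
After 'lt': [0]
After 'push 18': [0, 18]
After 'push 19': [0, 18, 19]
After 'eq': [0, 0]
After 'push 5': [0, 0, 5]
After 'lt': [0, 1]
After 'swap': [1, 0]
After 'over': [1, 0, 1]
After 'push 9': [1, 0, 1, 9]
After 'push 14': [1, 0, 1, 9, 14]
After 'push 15': [1, 0, 1, 9, 14, 15]
After 'push 16': [1, 0, 1, 9, 14, 15, 16]
After 'swap': [1, 0, 1, 9, 14, 16, 15]

Answer: [1, 0, 1, 9, 14, 16, 15]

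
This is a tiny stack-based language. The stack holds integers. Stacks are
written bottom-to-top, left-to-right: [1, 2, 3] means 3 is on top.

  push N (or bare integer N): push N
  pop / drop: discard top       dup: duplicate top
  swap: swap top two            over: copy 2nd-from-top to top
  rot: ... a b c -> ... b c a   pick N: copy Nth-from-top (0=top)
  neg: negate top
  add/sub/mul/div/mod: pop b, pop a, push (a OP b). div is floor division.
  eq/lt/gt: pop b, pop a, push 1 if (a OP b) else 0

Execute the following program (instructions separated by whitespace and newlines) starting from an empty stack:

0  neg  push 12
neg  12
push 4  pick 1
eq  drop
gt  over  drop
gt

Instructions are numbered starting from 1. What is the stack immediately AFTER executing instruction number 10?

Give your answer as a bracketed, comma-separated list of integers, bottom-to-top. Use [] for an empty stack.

Answer: [0, 0]

Derivation:
Step 1 ('0'): [0]
Step 2 ('neg'): [0]
Step 3 ('push 12'): [0, 12]
Step 4 ('neg'): [0, -12]
Step 5 ('12'): [0, -12, 12]
Step 6 ('push 4'): [0, -12, 12, 4]
Step 7 ('pick 1'): [0, -12, 12, 4, 12]
Step 8 ('eq'): [0, -12, 12, 0]
Step 9 ('drop'): [0, -12, 12]
Step 10 ('gt'): [0, 0]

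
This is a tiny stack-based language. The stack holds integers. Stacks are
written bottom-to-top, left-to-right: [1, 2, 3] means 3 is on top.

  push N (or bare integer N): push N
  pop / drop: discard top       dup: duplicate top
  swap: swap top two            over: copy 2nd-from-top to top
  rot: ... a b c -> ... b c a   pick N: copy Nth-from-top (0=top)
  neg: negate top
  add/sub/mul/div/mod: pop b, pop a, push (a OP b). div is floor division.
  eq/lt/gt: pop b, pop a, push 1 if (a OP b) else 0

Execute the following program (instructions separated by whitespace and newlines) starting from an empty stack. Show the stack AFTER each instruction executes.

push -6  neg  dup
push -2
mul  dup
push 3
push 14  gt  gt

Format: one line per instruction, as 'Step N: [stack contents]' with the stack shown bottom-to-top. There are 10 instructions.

Step 1: [-6]
Step 2: [6]
Step 3: [6, 6]
Step 4: [6, 6, -2]
Step 5: [6, -12]
Step 6: [6, -12, -12]
Step 7: [6, -12, -12, 3]
Step 8: [6, -12, -12, 3, 14]
Step 9: [6, -12, -12, 0]
Step 10: [6, -12, 0]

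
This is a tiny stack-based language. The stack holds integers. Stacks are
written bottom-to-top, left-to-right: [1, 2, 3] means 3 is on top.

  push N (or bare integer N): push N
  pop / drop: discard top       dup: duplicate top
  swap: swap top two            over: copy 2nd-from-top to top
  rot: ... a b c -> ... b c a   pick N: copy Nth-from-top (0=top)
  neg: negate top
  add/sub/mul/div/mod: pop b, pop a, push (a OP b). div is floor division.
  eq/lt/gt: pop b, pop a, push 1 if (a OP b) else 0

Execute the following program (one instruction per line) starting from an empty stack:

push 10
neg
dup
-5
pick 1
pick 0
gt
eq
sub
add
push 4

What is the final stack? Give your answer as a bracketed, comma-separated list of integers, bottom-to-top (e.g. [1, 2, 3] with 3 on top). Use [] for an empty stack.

After 'push 10': [10]
After 'neg': [-10]
After 'dup': [-10, -10]
After 'push -5': [-10, -10, -5]
After 'pick 1': [-10, -10, -5, -10]
After 'pick 0': [-10, -10, -5, -10, -10]
After 'gt': [-10, -10, -5, 0]
After 'eq': [-10, -10, 0]
After 'sub': [-10, -10]
After 'add': [-20]
After 'push 4': [-20, 4]

Answer: [-20, 4]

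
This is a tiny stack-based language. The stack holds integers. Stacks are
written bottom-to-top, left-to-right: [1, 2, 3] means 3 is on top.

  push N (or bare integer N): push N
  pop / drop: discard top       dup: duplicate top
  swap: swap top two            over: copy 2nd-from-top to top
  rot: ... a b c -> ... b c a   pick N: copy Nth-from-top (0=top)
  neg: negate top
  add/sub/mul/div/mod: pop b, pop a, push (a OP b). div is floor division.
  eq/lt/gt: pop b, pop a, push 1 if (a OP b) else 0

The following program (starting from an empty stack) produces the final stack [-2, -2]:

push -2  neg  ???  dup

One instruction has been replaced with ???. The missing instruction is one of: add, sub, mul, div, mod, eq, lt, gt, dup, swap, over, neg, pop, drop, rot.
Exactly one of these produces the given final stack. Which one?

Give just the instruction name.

Answer: neg

Derivation:
Stack before ???: [2]
Stack after ???:  [-2]
The instruction that transforms [2] -> [-2] is: neg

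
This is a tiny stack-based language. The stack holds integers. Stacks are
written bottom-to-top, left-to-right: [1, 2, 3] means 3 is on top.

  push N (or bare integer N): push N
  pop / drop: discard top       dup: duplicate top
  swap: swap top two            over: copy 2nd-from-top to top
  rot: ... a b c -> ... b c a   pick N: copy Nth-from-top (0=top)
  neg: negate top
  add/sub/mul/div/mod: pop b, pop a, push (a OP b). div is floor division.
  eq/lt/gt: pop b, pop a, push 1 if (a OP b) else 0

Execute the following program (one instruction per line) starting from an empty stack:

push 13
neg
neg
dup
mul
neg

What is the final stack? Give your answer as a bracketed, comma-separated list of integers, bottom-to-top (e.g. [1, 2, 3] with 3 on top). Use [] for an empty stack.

After 'push 13': [13]
After 'neg': [-13]
After 'neg': [13]
After 'dup': [13, 13]
After 'mul': [169]
After 'neg': [-169]

Answer: [-169]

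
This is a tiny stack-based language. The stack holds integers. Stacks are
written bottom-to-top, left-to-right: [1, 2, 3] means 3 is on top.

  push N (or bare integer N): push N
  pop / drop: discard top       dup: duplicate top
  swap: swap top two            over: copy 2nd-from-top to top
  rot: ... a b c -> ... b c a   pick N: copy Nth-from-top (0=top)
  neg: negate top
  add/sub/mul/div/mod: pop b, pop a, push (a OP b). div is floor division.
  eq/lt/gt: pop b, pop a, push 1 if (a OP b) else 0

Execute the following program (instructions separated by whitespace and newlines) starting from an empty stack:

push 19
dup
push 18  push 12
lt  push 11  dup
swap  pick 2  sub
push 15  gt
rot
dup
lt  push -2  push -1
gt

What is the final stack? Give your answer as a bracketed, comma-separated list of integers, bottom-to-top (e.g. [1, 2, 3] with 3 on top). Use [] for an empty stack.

After 'push 19': [19]
After 'dup': [19, 19]
After 'push 18': [19, 19, 18]
After 'push 12': [19, 19, 18, 12]
After 'lt': [19, 19, 0]
After 'push 11': [19, 19, 0, 11]
After 'dup': [19, 19, 0, 11, 11]
After 'swap': [19, 19, 0, 11, 11]
After 'pick 2': [19, 19, 0, 11, 11, 0]
After 'sub': [19, 19, 0, 11, 11]
After 'push 15': [19, 19, 0, 11, 11, 15]
After 'gt': [19, 19, 0, 11, 0]
After 'rot': [19, 19, 11, 0, 0]
After 'dup': [19, 19, 11, 0, 0, 0]
After 'lt': [19, 19, 11, 0, 0]
After 'push -2': [19, 19, 11, 0, 0, -2]
After 'push -1': [19, 19, 11, 0, 0, -2, -1]
After 'gt': [19, 19, 11, 0, 0, 0]

Answer: [19, 19, 11, 0, 0, 0]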